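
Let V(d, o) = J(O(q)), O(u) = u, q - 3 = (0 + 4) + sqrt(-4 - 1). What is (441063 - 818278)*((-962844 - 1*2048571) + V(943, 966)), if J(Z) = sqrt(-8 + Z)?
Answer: 1135950909225 - 377215*sqrt(-1 + I*sqrt(5)) ≈ 1.1359e+12 - 4.9539e+5*I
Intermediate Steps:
q = 7 + I*sqrt(5) (q = 3 + ((0 + 4) + sqrt(-4 - 1)) = 3 + (4 + sqrt(-5)) = 3 + (4 + I*sqrt(5)) = 7 + I*sqrt(5) ≈ 7.0 + 2.2361*I)
V(d, o) = sqrt(-1 + I*sqrt(5)) (V(d, o) = sqrt(-8 + (7 + I*sqrt(5))) = sqrt(-1 + I*sqrt(5)))
(441063 - 818278)*((-962844 - 1*2048571) + V(943, 966)) = (441063 - 818278)*((-962844 - 1*2048571) + sqrt(-1 + I*sqrt(5))) = -377215*((-962844 - 2048571) + sqrt(-1 + I*sqrt(5))) = -377215*(-3011415 + sqrt(-1 + I*sqrt(5))) = 1135950909225 - 377215*sqrt(-1 + I*sqrt(5))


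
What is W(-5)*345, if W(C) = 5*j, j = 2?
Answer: 3450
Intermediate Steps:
W(C) = 10 (W(C) = 5*2 = 10)
W(-5)*345 = 10*345 = 3450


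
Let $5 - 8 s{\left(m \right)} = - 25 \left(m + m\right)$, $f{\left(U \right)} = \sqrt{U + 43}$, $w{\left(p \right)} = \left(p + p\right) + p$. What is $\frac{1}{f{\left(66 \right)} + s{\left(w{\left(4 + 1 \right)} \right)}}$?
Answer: $\frac{6040}{563049} - \frac{64 \sqrt{109}}{563049} \approx 0.0095406$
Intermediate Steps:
$w{\left(p \right)} = 3 p$ ($w{\left(p \right)} = 2 p + p = 3 p$)
$f{\left(U \right)} = \sqrt{43 + U}$
$s{\left(m \right)} = \frac{5}{8} + \frac{25 m}{4}$ ($s{\left(m \right)} = \frac{5}{8} - \frac{\left(-25\right) \left(m + m\right)}{8} = \frac{5}{8} - \frac{\left(-25\right) 2 m}{8} = \frac{5}{8} - \frac{\left(-50\right) m}{8} = \frac{5}{8} + \frac{25 m}{4}$)
$\frac{1}{f{\left(66 \right)} + s{\left(w{\left(4 + 1 \right)} \right)}} = \frac{1}{\sqrt{43 + 66} + \left(\frac{5}{8} + \frac{25 \cdot 3 \left(4 + 1\right)}{4}\right)} = \frac{1}{\sqrt{109} + \left(\frac{5}{8} + \frac{25 \cdot 3 \cdot 5}{4}\right)} = \frac{1}{\sqrt{109} + \left(\frac{5}{8} + \frac{25}{4} \cdot 15\right)} = \frac{1}{\sqrt{109} + \left(\frac{5}{8} + \frac{375}{4}\right)} = \frac{1}{\sqrt{109} + \frac{755}{8}} = \frac{1}{\frac{755}{8} + \sqrt{109}}$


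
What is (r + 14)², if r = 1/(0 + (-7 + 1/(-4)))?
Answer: 161604/841 ≈ 192.16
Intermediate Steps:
r = -4/29 (r = 1/(0 + (-7 - ¼)) = 1/(0 - 29/4) = 1/(-29/4) = -4/29 ≈ -0.13793)
(r + 14)² = (-4/29 + 14)² = (402/29)² = 161604/841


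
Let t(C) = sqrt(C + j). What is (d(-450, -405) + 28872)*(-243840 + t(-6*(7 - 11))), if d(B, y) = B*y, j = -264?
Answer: -51479988480 + 844488*I*sqrt(15) ≈ -5.148e+10 + 3.2707e+6*I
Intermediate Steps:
t(C) = sqrt(-264 + C) (t(C) = sqrt(C - 264) = sqrt(-264 + C))
(d(-450, -405) + 28872)*(-243840 + t(-6*(7 - 11))) = (-450*(-405) + 28872)*(-243840 + sqrt(-264 - 6*(7 - 11))) = (182250 + 28872)*(-243840 + sqrt(-264 - 6*(-4))) = 211122*(-243840 + sqrt(-264 + 24)) = 211122*(-243840 + sqrt(-240)) = 211122*(-243840 + 4*I*sqrt(15)) = -51479988480 + 844488*I*sqrt(15)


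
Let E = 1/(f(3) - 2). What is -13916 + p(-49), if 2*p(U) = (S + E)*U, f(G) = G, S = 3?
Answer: -14014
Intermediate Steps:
E = 1 (E = 1/(3 - 2) = 1/1 = 1)
p(U) = 2*U (p(U) = ((3 + 1)*U)/2 = (4*U)/2 = 2*U)
-13916 + p(-49) = -13916 + 2*(-49) = -13916 - 98 = -14014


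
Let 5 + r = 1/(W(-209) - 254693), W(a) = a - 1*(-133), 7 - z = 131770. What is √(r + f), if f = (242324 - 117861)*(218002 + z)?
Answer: √696686092998391020603/254769 ≈ 1.0360e+5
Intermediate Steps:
z = -131763 (z = 7 - 1*131770 = 7 - 131770 = -131763)
W(a) = 133 + a (W(a) = a + 133 = 133 + a)
f = 10733564657 (f = (242324 - 117861)*(218002 - 131763) = 124463*86239 = 10733564657)
r = -1273846/254769 (r = -5 + 1/((133 - 209) - 254693) = -5 + 1/(-76 - 254693) = -5 + 1/(-254769) = -5 - 1/254769 = -1273846/254769 ≈ -5.0000)
√(r + f) = √(-1273846/254769 + 10733564657) = √(2734579532825387/254769) = √696686092998391020603/254769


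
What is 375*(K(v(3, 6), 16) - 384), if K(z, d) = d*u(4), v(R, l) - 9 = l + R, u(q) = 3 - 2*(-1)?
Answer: -114000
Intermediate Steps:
u(q) = 5 (u(q) = 3 + 2 = 5)
v(R, l) = 9 + R + l (v(R, l) = 9 + (l + R) = 9 + (R + l) = 9 + R + l)
K(z, d) = 5*d (K(z, d) = d*5 = 5*d)
375*(K(v(3, 6), 16) - 384) = 375*(5*16 - 384) = 375*(80 - 384) = 375*(-304) = -114000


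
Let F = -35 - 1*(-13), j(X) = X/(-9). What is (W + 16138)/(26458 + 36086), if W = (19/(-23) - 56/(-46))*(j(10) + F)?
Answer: 185483/719256 ≈ 0.25788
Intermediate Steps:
j(X) = -X/9 (j(X) = X*(-⅑) = -X/9)
F = -22 (F = -35 + 13 = -22)
W = -208/23 (W = (19/(-23) - 56/(-46))*(-⅑*10 - 22) = (19*(-1/23) - 56*(-1/46))*(-10/9 - 22) = (-19/23 + 28/23)*(-208/9) = (9/23)*(-208/9) = -208/23 ≈ -9.0435)
(W + 16138)/(26458 + 36086) = (-208/23 + 16138)/(26458 + 36086) = (370966/23)/62544 = (370966/23)*(1/62544) = 185483/719256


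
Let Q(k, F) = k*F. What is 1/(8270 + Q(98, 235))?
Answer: 1/31300 ≈ 3.1949e-5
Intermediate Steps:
Q(k, F) = F*k
1/(8270 + Q(98, 235)) = 1/(8270 + 235*98) = 1/(8270 + 23030) = 1/31300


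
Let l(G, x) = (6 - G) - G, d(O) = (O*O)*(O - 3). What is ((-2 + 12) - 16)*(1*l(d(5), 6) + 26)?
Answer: 408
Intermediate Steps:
d(O) = O**2*(-3 + O)
l(G, x) = 6 - 2*G
((-2 + 12) - 16)*(1*l(d(5), 6) + 26) = ((-2 + 12) - 16)*(1*(6 - 2*5**2*(-3 + 5)) + 26) = (10 - 16)*(1*(6 - 50*2) + 26) = -6*(1*(6 - 2*50) + 26) = -6*(1*(6 - 100) + 26) = -6*(1*(-94) + 26) = -6*(-94 + 26) = -6*(-68) = 408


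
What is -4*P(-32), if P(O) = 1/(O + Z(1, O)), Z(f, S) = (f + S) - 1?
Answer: 1/16 ≈ 0.062500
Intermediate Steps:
Z(f, S) = -1 + S + f (Z(f, S) = (S + f) - 1 = -1 + S + f)
P(O) = 1/(2*O) (P(O) = 1/(O + (-1 + O + 1)) = 1/(O + O) = 1/(2*O))
-4*P(-32) = -2/(-32) = -2*(-1)/32 = -4*(-1/64) = 1/16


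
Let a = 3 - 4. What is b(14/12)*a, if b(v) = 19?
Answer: -19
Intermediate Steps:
a = -1
b(14/12)*a = 19*(-1) = -19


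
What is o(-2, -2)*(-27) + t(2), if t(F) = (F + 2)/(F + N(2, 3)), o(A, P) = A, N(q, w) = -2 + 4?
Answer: 55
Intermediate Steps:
N(q, w) = 2
t(F) = 1 (t(F) = (F + 2)/(F + 2) = (2 + F)/(2 + F) = 1)
o(-2, -2)*(-27) + t(2) = -2*(-27) + 1 = 54 + 1 = 55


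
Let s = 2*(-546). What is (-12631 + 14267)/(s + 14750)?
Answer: 818/6829 ≈ 0.11978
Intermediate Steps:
s = -1092
(-12631 + 14267)/(s + 14750) = (-12631 + 14267)/(-1092 + 14750) = 1636/13658 = 1636*(1/13658) = 818/6829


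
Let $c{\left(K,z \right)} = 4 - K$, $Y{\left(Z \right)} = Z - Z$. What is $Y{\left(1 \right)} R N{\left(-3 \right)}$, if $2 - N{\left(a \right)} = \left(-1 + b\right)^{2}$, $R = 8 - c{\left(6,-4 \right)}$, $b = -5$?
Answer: $0$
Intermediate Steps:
$Y{\left(Z \right)} = 0$
$R = 10$ ($R = 8 - \left(4 - 6\right) = 8 - -2 = 8 + 2 = 10$)
$N{\left(a \right)} = -34$ ($N{\left(a \right)} = 2 - \left(-1 - 5\right)^{2} = 2 - \left(-6\right)^{2} = 2 - 36 = -34$)
$Y{\left(1 \right)} R N{\left(-3 \right)} = 0 \cdot 10 \left(-34\right) = 0 \left(-34\right) = 0$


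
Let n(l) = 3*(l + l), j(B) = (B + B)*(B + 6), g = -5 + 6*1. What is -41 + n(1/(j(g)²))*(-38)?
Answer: -2066/49 ≈ -42.163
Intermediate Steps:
g = 1 (g = -5 + 6 = 1)
j(B) = 2*B*(6 + B) (j(B) = (2*B)*(6 + B) = 2*B*(6 + B))
n(l) = 6*l (n(l) = 3*(2*l) = 6*l)
-41 + n(1/(j(g)²))*(-38) = -41 + (6/((2*1*(6 + 1))²))*(-38) = -41 + (6/((2*1*7)²))*(-38) = -41 + (6/(14²))*(-38) = -41 + (6/196)*(-38) = -41 + (6*(1/196))*(-38) = -41 + (3/98)*(-38) = -41 - 57/49 = -2066/49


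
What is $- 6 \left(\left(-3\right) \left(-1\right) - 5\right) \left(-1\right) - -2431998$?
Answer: $2431986$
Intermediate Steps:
$- 6 \left(\left(-3\right) \left(-1\right) - 5\right) \left(-1\right) - -2431998 = - 6 \left(3 - 5\right) \left(-1\right) + 2431998 = \left(-6\right) \left(-2\right) \left(-1\right) + 2431998 = 12 \left(-1\right) + 2431998 = -12 + 2431998 = 2431986$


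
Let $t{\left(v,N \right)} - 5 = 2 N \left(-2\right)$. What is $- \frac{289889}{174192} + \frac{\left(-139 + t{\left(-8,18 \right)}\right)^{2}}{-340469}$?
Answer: $- \frac{106090229653}{59306976048} \approx -1.7888$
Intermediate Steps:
$t{\left(v,N \right)} = 5 - 4 N$ ($t{\left(v,N \right)} = 5 + 2 N \left(-2\right) = 5 - 4 N$)
$- \frac{289889}{174192} + \frac{\left(-139 + t{\left(-8,18 \right)}\right)^{2}}{-340469} = - \frac{289889}{174192} + \frac{\left(-139 + \left(5 - 72\right)\right)^{2}}{-340469} = \left(-289889\right) \frac{1}{174192} + \left(-139 + \left(5 - 72\right)\right)^{2} \left(- \frac{1}{340469}\right) = - \frac{289889}{174192} + \left(-139 - 67\right)^{2} \left(- \frac{1}{340469}\right) = - \frac{289889}{174192} + \left(-206\right)^{2} \left(- \frac{1}{340469}\right) = - \frac{289889}{174192} + 42436 \left(- \frac{1}{340469}\right) = - \frac{289889}{174192} - \frac{42436}{340469} = - \frac{106090229653}{59306976048}$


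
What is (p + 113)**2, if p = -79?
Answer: 1156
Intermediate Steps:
(p + 113)**2 = (-79 + 113)**2 = 34**2 = 1156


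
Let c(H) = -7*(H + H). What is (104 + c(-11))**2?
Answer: 66564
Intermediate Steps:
c(H) = -14*H
(104 + c(-11))**2 = (104 - 14*(-11))**2 = (104 + 154)**2 = 258**2 = 66564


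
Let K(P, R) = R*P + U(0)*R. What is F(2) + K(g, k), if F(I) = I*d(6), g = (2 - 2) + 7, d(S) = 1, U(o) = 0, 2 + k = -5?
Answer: -47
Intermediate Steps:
k = -7 (k = -2 - 5 = -7)
g = 7 (g = 0 + 7 = 7)
K(P, R) = P*R (K(P, R) = R*P + 0*R = P*R + 0 = P*R)
F(I) = I (F(I) = I*1 = I)
F(2) + K(g, k) = 2 + 7*(-7) = 2 - 49 = -47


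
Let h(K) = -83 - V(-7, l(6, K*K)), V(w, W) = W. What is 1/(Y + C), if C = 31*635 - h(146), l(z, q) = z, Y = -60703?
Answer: -1/40929 ≈ -2.4433e-5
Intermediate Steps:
h(K) = -89 (h(K) = -83 - 1*6 = -83 - 6 = -89)
C = 19774 (C = 31*635 - 1*(-89) = 19685 + 89 = 19774)
1/(Y + C) = 1/(-60703 + 19774) = 1/(-40929) = -1/40929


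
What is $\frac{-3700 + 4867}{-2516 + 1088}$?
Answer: $- \frac{389}{476} \approx -0.81723$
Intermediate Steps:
$\frac{-3700 + 4867}{-2516 + 1088} = \frac{1167}{-1428} = 1167 \left(- \frac{1}{1428}\right) = - \frac{389}{476}$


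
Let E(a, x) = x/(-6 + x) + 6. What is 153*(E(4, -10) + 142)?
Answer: 181917/8 ≈ 22740.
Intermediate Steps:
E(a, x) = 6 + x/(-6 + x) (E(a, x) = x/(-6 + x) + 6 = 6 + x/(-6 + x))
153*(E(4, -10) + 142) = 153*((-36 + 7*(-10))/(-6 - 10) + 142) = 153*((-36 - 70)/(-16) + 142) = 153*(-1/16*(-106) + 142) = 153*(53/8 + 142) = 153*(1189/8) = 181917/8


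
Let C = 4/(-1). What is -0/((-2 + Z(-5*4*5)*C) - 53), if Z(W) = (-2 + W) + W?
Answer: 0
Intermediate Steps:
Z(W) = -2 + 2*W
C = -4 (C = 4*(-1) = -4)
-0/((-2 + Z(-5*4*5)*C) - 53) = -0/((-2 + (-2 + 2*(-5*4*5))*(-4)) - 53) = -0/((-2 + (-2 + 2*(-20*5))*(-4)) - 53) = -0/((-2 + (-2 + 2*(-100))*(-4)) - 53) = -0/((-2 + (-2 - 200)*(-4)) - 53) = -0/((-2 - 202*(-4)) - 53) = -0/((-2 + 808) - 53) = -0/(806 - 53) = -0/753 = -15*0 = 0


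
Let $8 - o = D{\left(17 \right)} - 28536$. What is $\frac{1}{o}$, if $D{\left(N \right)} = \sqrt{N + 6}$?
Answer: $\frac{28544}{814759913} + \frac{\sqrt{23}}{814759913} \approx 3.5039 \cdot 10^{-5}$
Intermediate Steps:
$D{\left(N \right)} = \sqrt{6 + N}$
$o = 28544 - \sqrt{23}$ ($o = 8 - \left(\sqrt{6 + 17} - 28536\right) = 8 - \left(\sqrt{23} - 28536\right) = 8 - \left(-28536 + \sqrt{23}\right) = 8 + \left(28536 - \sqrt{23}\right) = 28544 - \sqrt{23} \approx 28539.0$)
$\frac{1}{o} = \frac{1}{28544 - \sqrt{23}}$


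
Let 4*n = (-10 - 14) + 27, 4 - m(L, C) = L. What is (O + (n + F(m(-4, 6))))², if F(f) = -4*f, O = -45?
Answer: 93025/16 ≈ 5814.1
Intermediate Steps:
m(L, C) = 4 - L
n = ¾ (n = ((-10 - 14) + 27)/4 = (-24 + 27)/4 = (¼)*3 = ¾ ≈ 0.75000)
(O + (n + F(m(-4, 6))))² = (-45 + (¾ - 4*(4 - 1*(-4))))² = (-45 + (¾ - 4*(4 + 4)))² = (-45 + (¾ - 4*8))² = (-45 + (¾ - 32))² = (-45 - 125/4)² = (-305/4)² = 93025/16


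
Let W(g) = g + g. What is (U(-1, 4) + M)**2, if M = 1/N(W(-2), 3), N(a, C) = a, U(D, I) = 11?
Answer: 1849/16 ≈ 115.56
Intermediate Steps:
W(g) = 2*g
M = -1/4 (M = 1/(2*(-2)) = 1/(-4) = -1/4 ≈ -0.25000)
(U(-1, 4) + M)**2 = (11 - 1/4)**2 = (43/4)**2 = 1849/16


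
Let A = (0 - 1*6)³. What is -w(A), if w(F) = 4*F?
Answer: 864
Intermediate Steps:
A = -216 (A = (0 - 6)³ = (-6)³ = -216)
-w(A) = -4*(-216) = -1*(-864) = 864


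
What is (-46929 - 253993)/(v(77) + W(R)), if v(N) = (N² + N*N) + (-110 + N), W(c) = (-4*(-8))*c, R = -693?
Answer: 300922/10351 ≈ 29.072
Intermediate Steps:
W(c) = 32*c
v(N) = -110 + N + 2*N² (v(N) = (N² + N²) + (-110 + N) = 2*N² + (-110 + N) = -110 + N + 2*N²)
(-46929 - 253993)/(v(77) + W(R)) = (-46929 - 253993)/((-110 + 77 + 2*77²) + 32*(-693)) = -300922/((-110 + 77 + 2*5929) - 22176) = -300922/((-110 + 77 + 11858) - 22176) = -300922/(11825 - 22176) = -300922/(-10351) = -300922*(-1/10351) = 300922/10351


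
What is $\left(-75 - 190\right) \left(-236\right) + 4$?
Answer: $62544$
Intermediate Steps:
$\left(-75 - 190\right) \left(-236\right) + 4 = \left(-265\right) \left(-236\right) + 4 = 62540 + 4 = 62544$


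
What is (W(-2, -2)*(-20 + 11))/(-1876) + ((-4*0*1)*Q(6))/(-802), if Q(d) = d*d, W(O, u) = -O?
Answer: 9/938 ≈ 0.0095949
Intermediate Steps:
Q(d) = d**2
(W(-2, -2)*(-20 + 11))/(-1876) + ((-4*0*1)*Q(6))/(-802) = ((-1*(-2))*(-20 + 11))/(-1876) + ((-4*0*1)*6**2)/(-802) = (2*(-9))*(-1/1876) + ((0*1)*36)*(-1/802) = -18*(-1/1876) + (0*36)*(-1/802) = 9/938 + 0*(-1/802) = 9/938 + 0 = 9/938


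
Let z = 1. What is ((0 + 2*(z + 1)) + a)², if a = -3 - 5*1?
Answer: 16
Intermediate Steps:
a = -8 (a = -3 - 5 = -8)
((0 + 2*(z + 1)) + a)² = ((0 + 2*(1 + 1)) - 8)² = ((0 + 2*2) - 8)² = ((0 + 4) - 8)² = (4 - 8)² = (-4)² = 16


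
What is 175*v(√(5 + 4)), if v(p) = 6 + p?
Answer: 1575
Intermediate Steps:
175*v(√(5 + 4)) = 175*(6 + √(5 + 4)) = 175*(6 + √9) = 175*(6 + 3) = 175*9 = 1575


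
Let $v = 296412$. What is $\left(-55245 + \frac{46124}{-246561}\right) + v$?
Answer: $\frac{59462330563}{246561} \approx 2.4117 \cdot 10^{5}$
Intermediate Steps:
$\left(-55245 + \frac{46124}{-246561}\right) + v = \left(-55245 + \frac{46124}{-246561}\right) + 296412 = \left(-55245 + 46124 \left(- \frac{1}{246561}\right)\right) + 296412 = \left(-55245 - \frac{46124}{246561}\right) + 296412 = - \frac{13621308569}{246561} + 296412 = \frac{59462330563}{246561}$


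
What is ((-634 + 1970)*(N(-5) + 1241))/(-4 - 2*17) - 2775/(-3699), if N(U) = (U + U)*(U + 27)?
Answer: -840922949/23427 ≈ -35895.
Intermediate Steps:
N(U) = 2*U*(27 + U) (N(U) = (2*U)*(27 + U) = 2*U*(27 + U))
((-634 + 1970)*(N(-5) + 1241))/(-4 - 2*17) - 2775/(-3699) = ((-634 + 1970)*(2*(-5)*(27 - 5) + 1241))/(-4 - 2*17) - 2775/(-3699) = (1336*(2*(-5)*22 + 1241))/(-4 - 34) - 2775*(-1/3699) = (1336*(-220 + 1241))/(-38) + 925/1233 = (1336*1021)*(-1/38) + 925/1233 = 1364056*(-1/38) + 925/1233 = -682028/19 + 925/1233 = -840922949/23427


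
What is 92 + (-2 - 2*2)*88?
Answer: -436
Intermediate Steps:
92 + (-2 - 2*2)*88 = 92 + (-2 - 4)*88 = 92 - 6*88 = 92 - 528 = -436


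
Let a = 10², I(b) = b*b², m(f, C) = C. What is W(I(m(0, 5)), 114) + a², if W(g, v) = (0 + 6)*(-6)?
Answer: 9964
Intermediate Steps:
I(b) = b³
W(g, v) = -36 (W(g, v) = 6*(-6) = -36)
a = 100
W(I(m(0, 5)), 114) + a² = -36 + 100² = -36 + 10000 = 9964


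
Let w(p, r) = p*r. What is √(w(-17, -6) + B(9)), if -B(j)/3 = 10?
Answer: 6*√2 ≈ 8.4853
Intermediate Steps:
B(j) = -30 (B(j) = -3*10 = -30)
√(w(-17, -6) + B(9)) = √(-17*(-6) - 30) = √(102 - 30) = √72 = 6*√2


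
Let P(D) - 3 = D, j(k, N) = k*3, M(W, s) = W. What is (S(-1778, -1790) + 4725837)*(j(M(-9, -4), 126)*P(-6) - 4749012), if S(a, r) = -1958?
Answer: -22433375423349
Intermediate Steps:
j(k, N) = 3*k
P(D) = 3 + D
(S(-1778, -1790) + 4725837)*(j(M(-9, -4), 126)*P(-6) - 4749012) = (-1958 + 4725837)*((3*(-9))*(3 - 6) - 4749012) = 4723879*(-27*(-3) - 4749012) = 4723879*(81 - 4749012) = 4723879*(-4748931) = -22433375423349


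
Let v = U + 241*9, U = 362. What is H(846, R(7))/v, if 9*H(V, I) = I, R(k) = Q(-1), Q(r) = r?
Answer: -1/22779 ≈ -4.3900e-5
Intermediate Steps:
R(k) = -1
H(V, I) = I/9
v = 2531 (v = 362 + 241*9 = 362 + 2169 = 2531)
H(846, R(7))/v = ((⅑)*(-1))/2531 = -⅑*1/2531 = -1/22779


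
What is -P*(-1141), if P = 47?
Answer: 53627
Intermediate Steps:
-P*(-1141) = -1*47*(-1141) = -47*(-1141) = 53627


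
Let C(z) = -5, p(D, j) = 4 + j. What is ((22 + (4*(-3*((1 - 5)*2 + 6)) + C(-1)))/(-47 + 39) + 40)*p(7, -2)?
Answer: 279/4 ≈ 69.750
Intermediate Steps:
((22 + (4*(-3*((1 - 5)*2 + 6)) + C(-1)))/(-47 + 39) + 40)*p(7, -2) = ((22 + (4*(-3*((1 - 5)*2 + 6)) - 5))/(-47 + 39) + 40)*(4 - 2) = ((22 + (4*(-3*(-4*2 + 6)) - 5))/(-8) + 40)*2 = ((22 + (4*(-3*(-8 + 6)) - 5))*(-⅛) + 40)*2 = ((22 + (4*(-3*(-2)) - 5))*(-⅛) + 40)*2 = ((22 + (4*6 - 5))*(-⅛) + 40)*2 = ((22 + (24 - 5))*(-⅛) + 40)*2 = ((22 + 19)*(-⅛) + 40)*2 = (41*(-⅛) + 40)*2 = (-41/8 + 40)*2 = (279/8)*2 = 279/4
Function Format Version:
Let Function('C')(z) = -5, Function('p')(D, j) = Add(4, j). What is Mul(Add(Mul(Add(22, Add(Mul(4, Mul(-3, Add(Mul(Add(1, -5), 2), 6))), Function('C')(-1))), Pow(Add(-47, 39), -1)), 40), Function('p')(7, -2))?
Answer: Rational(279, 4) ≈ 69.750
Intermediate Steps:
Mul(Add(Mul(Add(22, Add(Mul(4, Mul(-3, Add(Mul(Add(1, -5), 2), 6))), Function('C')(-1))), Pow(Add(-47, 39), -1)), 40), Function('p')(7, -2)) = Mul(Add(Mul(Add(22, Add(Mul(4, Mul(-3, Add(Mul(Add(1, -5), 2), 6))), -5)), Pow(Add(-47, 39), -1)), 40), Add(4, -2)) = Mul(Add(Mul(Add(22, Add(Mul(4, Mul(-3, Add(Mul(-4, 2), 6))), -5)), Pow(-8, -1)), 40), 2) = Mul(Add(Mul(Add(22, Add(Mul(4, Mul(-3, Add(-8, 6))), -5)), Rational(-1, 8)), 40), 2) = Mul(Add(Mul(Add(22, Add(Mul(4, Mul(-3, -2)), -5)), Rational(-1, 8)), 40), 2) = Mul(Add(Mul(Add(22, Add(Mul(4, 6), -5)), Rational(-1, 8)), 40), 2) = Mul(Add(Mul(Add(22, Add(24, -5)), Rational(-1, 8)), 40), 2) = Mul(Add(Mul(Add(22, 19), Rational(-1, 8)), 40), 2) = Mul(Add(Mul(41, Rational(-1, 8)), 40), 2) = Mul(Add(Rational(-41, 8), 40), 2) = Mul(Rational(279, 8), 2) = Rational(279, 4)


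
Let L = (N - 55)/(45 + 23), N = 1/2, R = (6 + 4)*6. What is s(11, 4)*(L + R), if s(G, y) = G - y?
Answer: 56357/136 ≈ 414.39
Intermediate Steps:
R = 60 (R = 10*6 = 60)
N = ½ ≈ 0.50000
L = -109/136 (L = (½ - 55)/(45 + 23) = -109/2/68 = -109/2*1/68 = -109/136 ≈ -0.80147)
s(11, 4)*(L + R) = (11 - 1*4)*(-109/136 + 60) = (11 - 4)*(8051/136) = 7*(8051/136) = 56357/136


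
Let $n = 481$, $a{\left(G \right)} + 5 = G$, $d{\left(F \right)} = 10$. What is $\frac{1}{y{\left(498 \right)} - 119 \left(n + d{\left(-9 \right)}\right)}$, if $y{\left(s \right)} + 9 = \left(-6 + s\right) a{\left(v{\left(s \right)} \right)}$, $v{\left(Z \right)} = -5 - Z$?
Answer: $- \frac{1}{308374} \approx -3.2428 \cdot 10^{-6}$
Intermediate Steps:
$a{\left(G \right)} = -5 + G$
$y{\left(s \right)} = -9 + \left(-10 - s\right) \left(-6 + s\right)$ ($y{\left(s \right)} = -9 + \left(-6 + s\right) \left(-5 - \left(5 + s\right)\right) = -9 + \left(-6 + s\right) \left(-10 - s\right) = -9 + \left(-10 - s\right) \left(-6 + s\right)$)
$\frac{1}{y{\left(498 \right)} - 119 \left(n + d{\left(-9 \right)}\right)} = \frac{1}{\left(51 - 498^{2} - 1992\right) - 119 \left(481 + 10\right)} = \frac{1}{\left(51 - 248004 - 1992\right) - 58429} = \frac{1}{-249945 - 58429} = \frac{1}{-308374} = - \frac{1}{308374}$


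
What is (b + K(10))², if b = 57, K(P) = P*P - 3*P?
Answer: 16129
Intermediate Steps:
K(P) = P² - 3*P
(b + K(10))² = (57 + 10*(-3 + 10))² = (57 + 10*7)² = (57 + 70)² = 127² = 16129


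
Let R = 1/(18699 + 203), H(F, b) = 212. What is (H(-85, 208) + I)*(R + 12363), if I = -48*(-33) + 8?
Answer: 210784255154/9451 ≈ 2.2303e+7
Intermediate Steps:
R = 1/18902 ≈ 5.2904e-5
I = 1592 (I = 1584 + 8 = 1592)
(H(-85, 208) + I)*(R + 12363) = (212 + 1592)*(1/18902 + 12363) = 1804*(233685427/18902) = 210784255154/9451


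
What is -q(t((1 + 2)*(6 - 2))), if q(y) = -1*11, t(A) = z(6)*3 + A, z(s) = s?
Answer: 11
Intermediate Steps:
t(A) = 18 + A (t(A) = 6*3 + A = 18 + A)
q(y) = -11
-q(t((1 + 2)*(6 - 2))) = -1*(-11) = 11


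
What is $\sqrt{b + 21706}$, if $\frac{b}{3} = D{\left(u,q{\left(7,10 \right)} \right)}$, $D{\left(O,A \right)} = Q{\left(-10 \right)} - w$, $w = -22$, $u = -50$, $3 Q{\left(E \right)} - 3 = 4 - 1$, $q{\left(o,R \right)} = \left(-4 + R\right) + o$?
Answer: $\sqrt{21778} \approx 147.57$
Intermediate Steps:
$q{\left(o,R \right)} = -4 + R + o$
$Q{\left(E \right)} = 2$ ($Q{\left(E \right)} = 1 + \frac{4 - 1}{3} = 1 + \frac{1}{3} \cdot 3 = 1 + 1 = 2$)
$D{\left(O,A \right)} = 24$ ($D{\left(O,A \right)} = 2 - -22 = 2 + 22 = 24$)
$b = 72$ ($b = 3 \cdot 24 = 72$)
$\sqrt{b + 21706} = \sqrt{72 + 21706} = \sqrt{21778}$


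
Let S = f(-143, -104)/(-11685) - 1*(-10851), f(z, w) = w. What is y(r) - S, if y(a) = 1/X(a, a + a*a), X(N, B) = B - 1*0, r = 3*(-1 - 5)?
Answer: -12932988083/1191870 ≈ -10851.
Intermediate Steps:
r = -18 (r = 3*(-6) = -18)
X(N, B) = B (X(N, B) = B + 0 = B)
y(a) = 1/(a + a²) (y(a) = 1/(a + a*a) = 1/(a + a²))
S = 126794039/11685 (S = -104/(-11685) - 1*(-10851) = -104*(-1/11685) + 10851 = 104/11685 + 10851 = 126794039/11685 ≈ 10851.)
y(r) - S = 1/((-18)*(1 - 18)) - 1*126794039/11685 = -1/18/(-17) - 126794039/11685 = -1/18*(-1/17) - 126794039/11685 = 1/306 - 126794039/11685 = -12932988083/1191870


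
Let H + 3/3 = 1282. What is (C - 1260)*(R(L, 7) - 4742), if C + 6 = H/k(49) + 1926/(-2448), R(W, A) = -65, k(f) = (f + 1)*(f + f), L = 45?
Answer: 144898857521/23800 ≈ 6.0882e+6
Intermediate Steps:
H = 1281 (H = -1 + 1282 = 1281)
k(f) = 2*f*(1 + f) (k(f) = (1 + f)*(2*f) = 2*f*(1 + f))
C = -155303/23800 (C = -6 + (1281/((2*49*(1 + 49))) + 1926/(-2448)) = -6 + (1281/((2*49*50)) + 1926*(-1/2448)) = -6 + (1281/4900 - 107/136) = -6 + (1281*(1/4900) - 107/136) = -6 + (183/700 - 107/136) = -6 - 12503/23800 = -155303/23800 ≈ -6.5253)
(C - 1260)*(R(L, 7) - 4742) = (-155303/23800 - 1260)*(-65 - 4742) = -30143303/23800*(-4807) = 144898857521/23800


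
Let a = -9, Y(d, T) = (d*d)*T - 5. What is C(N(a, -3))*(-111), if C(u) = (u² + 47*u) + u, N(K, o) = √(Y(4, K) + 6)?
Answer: 15873 - 5328*I*√143 ≈ 15873.0 - 63714.0*I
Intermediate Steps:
Y(d, T) = -5 + T*d² (Y(d, T) = d²*T - 5 = T*d² - 5 = -5 + T*d²)
N(K, o) = √(1 + 16*K) (N(K, o) = √((-5 + K*4²) + 6) = √((-5 + K*16) + 6) = √((-5 + 16*K) + 6) = √(1 + 16*K))
C(u) = u² + 48*u
C(N(a, -3))*(-111) = (√(1 + 16*(-9))*(48 + √(1 + 16*(-9))))*(-111) = (√(1 - 144)*(48 + √(1 - 144)))*(-111) = (√(-143)*(48 + √(-143)))*(-111) = ((I*√143)*(48 + I*√143))*(-111) = (I*√143*(48 + I*√143))*(-111) = -111*I*√143*(48 + I*√143)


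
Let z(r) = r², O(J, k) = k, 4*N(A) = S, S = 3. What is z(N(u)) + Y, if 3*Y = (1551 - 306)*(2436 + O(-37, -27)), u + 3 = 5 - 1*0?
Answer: 15995769/16 ≈ 9.9974e+5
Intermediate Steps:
u = 2 (u = -3 + (5 - 1*0) = -3 + (5 + 0) = -3 + 5 = 2)
N(A) = ¾ (N(A) = (¼)*3 = ¾)
Y = 999735 (Y = ((1551 - 306)*(2436 - 27))/3 = (1245*2409)/3 = (⅓)*2999205 = 999735)
z(N(u)) + Y = (¾)² + 999735 = 9/16 + 999735 = 15995769/16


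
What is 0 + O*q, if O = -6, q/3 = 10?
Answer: -180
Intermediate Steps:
q = 30 (q = 3*10 = 30)
0 + O*q = 0 - 6*30 = 0 - 180 = -180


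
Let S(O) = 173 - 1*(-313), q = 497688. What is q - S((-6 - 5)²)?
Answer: 497202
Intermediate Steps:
S(O) = 486 (S(O) = 173 + 313 = 486)
q - S((-6 - 5)²) = 497688 - 1*486 = 497688 - 486 = 497202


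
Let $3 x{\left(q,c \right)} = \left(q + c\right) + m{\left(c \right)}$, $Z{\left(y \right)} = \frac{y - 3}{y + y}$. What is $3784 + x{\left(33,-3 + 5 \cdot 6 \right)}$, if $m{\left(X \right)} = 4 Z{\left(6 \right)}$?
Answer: $\frac{11413}{3} \approx 3804.3$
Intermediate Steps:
$Z{\left(y \right)} = \frac{-3 + y}{2 y}$
$m{\left(X \right)} = 1$ ($m{\left(X \right)} = 4 \frac{-3 + 6}{2 \cdot 6} = 4 \cdot \frac{1}{2} \cdot \frac{1}{6} \cdot 3 = 4 \cdot \frac{1}{4} = 1$)
$x{\left(q,c \right)} = \frac{1}{3} + \frac{c}{3} + \frac{q}{3}$ ($x{\left(q,c \right)} = \frac{\left(q + c\right) + 1}{3} = \frac{\left(c + q\right) + 1}{3} = \frac{1 + c + q}{3} = \frac{1}{3} + \frac{c}{3} + \frac{q}{3}$)
$3784 + x{\left(33,-3 + 5 \cdot 6 \right)} = 3784 + \left(\frac{1}{3} + \frac{-3 + 5 \cdot 6}{3} + \frac{1}{3} \cdot 33\right) = 3784 + \left(\frac{1}{3} + \frac{-3 + 30}{3} + 11\right) = 3784 + \left(\frac{1}{3} + \frac{1}{3} \cdot 27 + 11\right) = 3784 + \left(\frac{1}{3} + 9 + 11\right) = 3784 + \frac{61}{3} = \frac{11413}{3}$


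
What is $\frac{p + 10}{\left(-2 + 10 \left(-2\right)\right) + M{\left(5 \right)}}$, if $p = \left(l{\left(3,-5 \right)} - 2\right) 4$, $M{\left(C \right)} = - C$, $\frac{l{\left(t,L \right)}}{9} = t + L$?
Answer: $\frac{70}{27} \approx 2.5926$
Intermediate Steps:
$l{\left(t,L \right)} = 9 L + 9 t$ ($l{\left(t,L \right)} = 9 \left(t + L\right) = 9 \left(L + t\right) = 9 L + 9 t$)
$p = -80$ ($p = \left(\left(9 \left(-5\right) + 9 \cdot 3\right) - 2\right) 4 = \left(\left(-45 + 27\right) - 2\right) 4 = \left(-18 - 2\right) 4 = \left(-20\right) 4 = -80$)
$\frac{p + 10}{\left(-2 + 10 \left(-2\right)\right) + M{\left(5 \right)}} = \frac{-80 + 10}{\left(-2 + 10 \left(-2\right)\right) - 5} = - \frac{70}{\left(-2 - 20\right) - 5} = - \frac{70}{-22 - 5} = - \frac{70}{-27} = \left(-70\right) \left(- \frac{1}{27}\right) = \frac{70}{27}$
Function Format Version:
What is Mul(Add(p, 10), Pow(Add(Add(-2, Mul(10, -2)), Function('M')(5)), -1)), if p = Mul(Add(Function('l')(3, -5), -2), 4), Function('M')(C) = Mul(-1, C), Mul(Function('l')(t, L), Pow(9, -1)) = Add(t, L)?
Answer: Rational(70, 27) ≈ 2.5926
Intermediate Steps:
Function('l')(t, L) = Add(Mul(9, L), Mul(9, t)) (Function('l')(t, L) = Mul(9, Add(t, L)) = Mul(9, Add(L, t)) = Add(Mul(9, L), Mul(9, t)))
p = -80 (p = Mul(Add(Add(Mul(9, -5), Mul(9, 3)), -2), 4) = Mul(Add(Add(-45, 27), -2), 4) = Mul(Add(-18, -2), 4) = Mul(-20, 4) = -80)
Mul(Add(p, 10), Pow(Add(Add(-2, Mul(10, -2)), Function('M')(5)), -1)) = Mul(Add(-80, 10), Pow(Add(Add(-2, Mul(10, -2)), Mul(-1, 5)), -1)) = Mul(-70, Pow(Add(Add(-2, -20), -5), -1)) = Mul(-70, Pow(Add(-22, -5), -1)) = Mul(-70, Pow(-27, -1)) = Mul(-70, Rational(-1, 27)) = Rational(70, 27)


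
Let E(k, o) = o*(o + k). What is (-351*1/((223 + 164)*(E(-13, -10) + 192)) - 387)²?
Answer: 49316082096681/329277316 ≈ 1.4977e+5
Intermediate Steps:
E(k, o) = o*(k + o)
(-351*1/((223 + 164)*(E(-13, -10) + 192)) - 387)² = (-351*1/((223 + 164)*(-10*(-13 - 10) + 192)) - 387)² = (-351*1/(387*(-10*(-23) + 192)) - 387)² = (-351*1/(387*(230 + 192)) - 387)² = (-351/(422*387) - 387)² = (-351/163314 - 387)² = (-351*1/163314 - 387)² = (-39/18146 - 387)² = (-7022541/18146)² = 49316082096681/329277316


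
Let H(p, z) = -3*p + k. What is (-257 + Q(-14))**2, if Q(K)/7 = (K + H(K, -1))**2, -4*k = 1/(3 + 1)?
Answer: 1776545102641/65536 ≈ 2.7108e+7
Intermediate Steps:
k = -1/16 (k = -1/(4*(3 + 1)) = -1/4/4 = -1/4*1/4 = -1/16 ≈ -0.062500)
H(p, z) = -1/16 - 3*p (H(p, z) = -3*p - 1/16 = -1/16 - 3*p)
Q(K) = 7*(-1/16 - 2*K)**2 (Q(K) = 7*(K + (-1/16 - 3*K))**2 = 7*(-1/16 - 2*K)**2)
(-257 + Q(-14))**2 = (-257 + 7*(1 + 32*(-14))**2/256)**2 = (-257 + 7*(1 - 448)**2/256)**2 = (-257 + (7/256)*(-447)**2)**2 = (-257 + (7/256)*199809)**2 = (-257 + 1398663/256)**2 = (1332871/256)**2 = 1776545102641/65536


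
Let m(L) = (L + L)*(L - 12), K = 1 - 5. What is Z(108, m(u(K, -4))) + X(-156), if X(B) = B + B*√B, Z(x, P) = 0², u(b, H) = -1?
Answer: -156 - 312*I*√39 ≈ -156.0 - 1948.4*I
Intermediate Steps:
K = -4
m(L) = 2*L*(-12 + L) (m(L) = (2*L)*(-12 + L) = 2*L*(-12 + L))
Z(x, P) = 0
X(B) = B + B^(3/2)
Z(108, m(u(K, -4))) + X(-156) = 0 + (-156 + (-156)^(3/2)) = 0 + (-156 - 312*I*√39) = -156 - 312*I*√39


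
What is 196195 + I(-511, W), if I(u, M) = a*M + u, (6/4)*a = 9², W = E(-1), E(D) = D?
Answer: 195630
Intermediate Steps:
W = -1
a = 54 (a = (⅔)*9² = (⅔)*81 = 54)
I(u, M) = u + 54*M (I(u, M) = 54*M + u = u + 54*M)
196195 + I(-511, W) = 196195 + (-511 + 54*(-1)) = 196195 + (-511 - 54) = 196195 - 565 = 195630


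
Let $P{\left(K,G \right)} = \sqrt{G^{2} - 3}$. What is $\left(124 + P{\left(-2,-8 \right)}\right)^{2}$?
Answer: $\left(124 + \sqrt{61}\right)^{2} \approx 17374.0$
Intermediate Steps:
$P{\left(K,G \right)} = \sqrt{-3 + G^{2}}$
$\left(124 + P{\left(-2,-8 \right)}\right)^{2} = \left(124 + \sqrt{-3 + \left(-8\right)^{2}}\right)^{2} = \left(124 + \sqrt{-3 + 64}\right)^{2} = \left(124 + \sqrt{61}\right)^{2}$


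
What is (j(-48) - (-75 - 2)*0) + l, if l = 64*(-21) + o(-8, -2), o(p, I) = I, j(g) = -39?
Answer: -1385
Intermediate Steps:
l = -1346 (l = 64*(-21) - 2 = -1344 - 2 = -1346)
(j(-48) - (-75 - 2)*0) + l = (-39 - (-75 - 2)*0) - 1346 = (-39 - (-77)*0) - 1346 = (-39 - 1*0) - 1346 = (-39 + 0) - 1346 = -39 - 1346 = -1385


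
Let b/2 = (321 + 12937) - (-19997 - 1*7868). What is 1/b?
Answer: 1/82246 ≈ 1.2159e-5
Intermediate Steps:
b = 82246 (b = 2*((321 + 12937) - (-19997 - 1*7868)) = 2*(13258 - (-19997 - 7868)) = 2*(13258 - 1*(-27865)) = 2*(13258 + 27865) = 2*41123 = 82246)
1/b = 1/82246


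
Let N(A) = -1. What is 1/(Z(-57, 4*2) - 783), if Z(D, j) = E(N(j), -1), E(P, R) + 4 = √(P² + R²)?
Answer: -787/619367 - √2/619367 ≈ -0.0012729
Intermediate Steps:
E(P, R) = -4 + √(P² + R²)
Z(D, j) = -4 + √2 (Z(D, j) = -4 + √((-1)² + (-1)²) = -4 + √(1 + 1) = -4 + √2)
1/(Z(-57, 4*2) - 783) = 1/((-4 + √2) - 783) = 1/(-787 + √2)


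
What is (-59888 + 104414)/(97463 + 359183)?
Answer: 22263/228323 ≈ 0.097507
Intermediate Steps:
(-59888 + 104414)/(97463 + 359183) = 44526/456646 = 44526*(1/456646) = 22263/228323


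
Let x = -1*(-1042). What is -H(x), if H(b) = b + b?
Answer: -2084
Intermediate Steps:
x = 1042
H(b) = 2*b
-H(x) = -2*1042 = -1*2084 = -2084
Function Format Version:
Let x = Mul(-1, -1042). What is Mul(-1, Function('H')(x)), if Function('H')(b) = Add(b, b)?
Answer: -2084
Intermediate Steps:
x = 1042
Function('H')(b) = Mul(2, b)
Mul(-1, Function('H')(x)) = Mul(-1, Mul(2, 1042)) = Mul(-1, 2084) = -2084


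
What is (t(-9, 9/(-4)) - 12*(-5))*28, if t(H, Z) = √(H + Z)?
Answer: 1680 + 42*I*√5 ≈ 1680.0 + 93.915*I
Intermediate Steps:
(t(-9, 9/(-4)) - 12*(-5))*28 = (√(-9 + 9/(-4)) - 12*(-5))*28 = (√(-9 + 9*(-¼)) + 60)*28 = (√(-9 - 9/4) + 60)*28 = (√(-45/4) + 60)*28 = (3*I*√5/2 + 60)*28 = (60 + 3*I*√5/2)*28 = 1680 + 42*I*√5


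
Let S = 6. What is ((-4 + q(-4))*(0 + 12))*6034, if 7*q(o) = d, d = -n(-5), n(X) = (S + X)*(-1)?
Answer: -279288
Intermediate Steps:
n(X) = -6 - X (n(X) = (6 + X)*(-1) = -6 - X)
d = 1 (d = -(-6 - 1*(-5)) = -(-6 + 5) = -1*(-1) = 1)
q(o) = ⅐ (q(o) = (⅐)*1 = ⅐)
((-4 + q(-4))*(0 + 12))*6034 = ((-4 + ⅐)*(0 + 12))*6034 = -27/7*12*6034 = -324/7*6034 = -279288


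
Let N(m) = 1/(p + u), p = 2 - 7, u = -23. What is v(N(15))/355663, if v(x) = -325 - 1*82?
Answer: -37/32333 ≈ -0.0011443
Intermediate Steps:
p = -5
N(m) = -1/28 (N(m) = 1/(-5 - 23) = 1/(-28) = -1/28)
v(x) = -407 (v(x) = -325 - 82 = -407)
v(N(15))/355663 = -407/355663 = -407*1/355663 = -37/32333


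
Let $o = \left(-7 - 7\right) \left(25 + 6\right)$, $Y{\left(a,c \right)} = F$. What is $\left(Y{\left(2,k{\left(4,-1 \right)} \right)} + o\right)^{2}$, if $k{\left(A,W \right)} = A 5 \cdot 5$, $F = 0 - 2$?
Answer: $190096$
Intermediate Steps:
$F = -2$
$k{\left(A,W \right)} = 25 A$ ($k{\left(A,W \right)} = 5 A 5 = 25 A$)
$Y{\left(a,c \right)} = -2$
$o = -434$ ($o = \left(-14\right) 31 = -434$)
$\left(Y{\left(2,k{\left(4,-1 \right)} \right)} + o\right)^{2} = \left(-2 - 434\right)^{2} = \left(-436\right)^{2} = 190096$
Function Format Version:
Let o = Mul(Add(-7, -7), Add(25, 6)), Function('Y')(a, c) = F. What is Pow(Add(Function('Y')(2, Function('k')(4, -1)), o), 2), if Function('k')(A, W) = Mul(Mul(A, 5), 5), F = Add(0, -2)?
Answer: 190096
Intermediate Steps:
F = -2
Function('k')(A, W) = Mul(25, A) (Function('k')(A, W) = Mul(Mul(5, A), 5) = Mul(25, A))
Function('Y')(a, c) = -2
o = -434 (o = Mul(-14, 31) = -434)
Pow(Add(Function('Y')(2, Function('k')(4, -1)), o), 2) = Pow(Add(-2, -434), 2) = Pow(-436, 2) = 190096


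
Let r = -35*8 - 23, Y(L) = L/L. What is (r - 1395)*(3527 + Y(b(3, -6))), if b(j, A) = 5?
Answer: -5990544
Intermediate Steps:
Y(L) = 1
r = -303 (r = -280 - 23 = -303)
(r - 1395)*(3527 + Y(b(3, -6))) = (-303 - 1395)*(3527 + 1) = -1698*3528 = -5990544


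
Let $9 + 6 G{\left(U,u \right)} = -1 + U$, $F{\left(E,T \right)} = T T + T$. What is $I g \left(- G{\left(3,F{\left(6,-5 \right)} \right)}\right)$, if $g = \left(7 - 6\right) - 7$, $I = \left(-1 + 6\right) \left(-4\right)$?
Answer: $140$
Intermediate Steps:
$F{\left(E,T \right)} = T + T^{2}$ ($F{\left(E,T \right)} = T^{2} + T = T + T^{2}$)
$G{\left(U,u \right)} = - \frac{5}{3} + \frac{U}{6}$ ($G{\left(U,u \right)} = - \frac{3}{2} + \frac{-1 + U}{6} = - \frac{3}{2} + \left(- \frac{1}{6} + \frac{U}{6}\right) = - \frac{5}{3} + \frac{U}{6}$)
$I = -20$ ($I = 5 \left(-4\right) = -20$)
$g = -6$ ($g = 1 - 7 = -6$)
$I g \left(- G{\left(3,F{\left(6,-5 \right)} \right)}\right) = \left(-20\right) \left(-6\right) \left(- (- \frac{5}{3} + \frac{1}{6} \cdot 3)\right) = 120 \left(- (- \frac{5}{3} + \frac{1}{2})\right) = 120 \left(\left(-1\right) \left(- \frac{7}{6}\right)\right) = 120 \cdot \frac{7}{6} = 140$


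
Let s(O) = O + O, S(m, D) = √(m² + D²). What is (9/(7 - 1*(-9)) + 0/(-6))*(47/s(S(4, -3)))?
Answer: 423/160 ≈ 2.6437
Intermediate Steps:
S(m, D) = √(D² + m²)
s(O) = 2*O
(9/(7 - 1*(-9)) + 0/(-6))*(47/s(S(4, -3))) = (9/(7 - 1*(-9)) + 0/(-6))*(47/((2*√((-3)² + 4²)))) = (9/(7 + 9) + 0*(-⅙))*(47/((2*√(9 + 16)))) = (9/16 + 0)*(47/((2*√25))) = (9*(1/16) + 0)*(47/((2*5))) = (9/16 + 0)*(47/10) = 9*(47*(⅒))/16 = (9/16)*(47/10) = 423/160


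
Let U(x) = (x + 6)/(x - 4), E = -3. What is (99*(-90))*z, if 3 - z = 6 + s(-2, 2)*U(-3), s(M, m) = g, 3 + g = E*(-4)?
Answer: -53460/7 ≈ -7637.1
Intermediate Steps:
g = 9 (g = -3 - 3*(-4) = -3 + 12 = 9)
U(x) = (6 + x)/(-4 + x)
s(M, m) = 9
z = 6/7 (z = 3 - (6 + 9*((6 - 3)/(-4 - 3))) = 3 - (6 + 9*(3/(-7))) = 3 - (6 + 9*(-⅐*3)) = 3 - (6 + 9*(-3/7)) = 3 - (6 - 27/7) = 3 - 1*15/7 = 3 - 15/7 = 6/7 ≈ 0.85714)
(99*(-90))*z = (99*(-90))*(6/7) = -8910*6/7 = -53460/7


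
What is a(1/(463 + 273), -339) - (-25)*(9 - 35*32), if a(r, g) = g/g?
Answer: -27774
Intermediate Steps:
a(r, g) = 1
a(1/(463 + 273), -339) - (-25)*(9 - 35*32) = 1 - (-25)*(9 - 35*32) = 1 - (-25)*(9 - 1120) = 1 - (-25)*(-1111) = 1 - 1*27775 = 1 - 27775 = -27774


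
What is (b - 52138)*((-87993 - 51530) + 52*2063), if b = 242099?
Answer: -6125672367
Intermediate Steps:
(b - 52138)*((-87993 - 51530) + 52*2063) = (242099 - 52138)*((-87993 - 51530) + 52*2063) = 189961*(-139523 + 107276) = 189961*(-32247) = -6125672367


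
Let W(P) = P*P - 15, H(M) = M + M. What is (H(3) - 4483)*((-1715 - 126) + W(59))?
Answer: -7275125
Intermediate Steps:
H(M) = 2*M
W(P) = -15 + P² (W(P) = P² - 15 = -15 + P²)
(H(3) - 4483)*((-1715 - 126) + W(59)) = (2*3 - 4483)*((-1715 - 126) + (-15 + 59²)) = (6 - 4483)*(-1841 + (-15 + 3481)) = -4477*(-1841 + 3466) = -4477*1625 = -7275125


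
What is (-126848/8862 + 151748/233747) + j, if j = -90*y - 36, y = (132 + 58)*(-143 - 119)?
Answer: 4640239354790608/1035732957 ≈ 4.4802e+6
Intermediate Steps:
y = -49780 (y = 190*(-262) = -49780)
j = 4480164 (j = -90*(-49780) - 36 = 4480200 - 36 = 4480164)
(-126848/8862 + 151748/233747) + j = (-126848/8862 + 151748/233747) + 4480164 = (-126848*1/8862 + 151748*(1/233747)) + 4480164 = (-63424/4431 + 151748/233747) + 4480164 = -14152774340/1035732957 + 4480164 = 4640239354790608/1035732957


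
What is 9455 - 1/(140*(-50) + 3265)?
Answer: 35314426/3735 ≈ 9455.0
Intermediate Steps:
9455 - 1/(140*(-50) + 3265) = 9455 - 1/(-7000 + 3265) = 9455 - 1/(-3735) = 9455 - 1*(-1/3735) = 9455 + 1/3735 = 35314426/3735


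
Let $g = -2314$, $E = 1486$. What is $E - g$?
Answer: $3800$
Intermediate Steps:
$E - g = 1486 - -2314 = 1486 + 2314 = 3800$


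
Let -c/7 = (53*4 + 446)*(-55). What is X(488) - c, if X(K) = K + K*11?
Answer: -247474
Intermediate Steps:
X(K) = 12*K (X(K) = K + 11*K = 12*K)
c = 253330 (c = -7*(53*4 + 446)*(-55) = -7*(212 + 446)*(-55) = -4606*(-55) = -7*(-36190) = 253330)
X(488) - c = 12*488 - 1*253330 = 5856 - 253330 = -247474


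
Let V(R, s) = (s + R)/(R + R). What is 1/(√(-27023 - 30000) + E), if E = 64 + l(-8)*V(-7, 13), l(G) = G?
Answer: 3304/3016911 - 49*I*√57023/3016911 ≈ 0.0010952 - 0.0038785*I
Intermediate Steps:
V(R, s) = (R + s)/(2*R) (V(R, s) = (R + s)/((2*R)) = (R + s)*(1/(2*R)) = (R + s)/(2*R))
E = 472/7 (E = 64 - 4*(-7 + 13)/(-7) = 64 - 4*(-1)*6/7 = 64 - 8*(-3/7) = 64 + 24/7 = 472/7 ≈ 67.429)
1/(√(-27023 - 30000) + E) = 1/(√(-27023 - 30000) + 472/7) = 1/(√(-57023) + 472/7) = 1/(I*√57023 + 472/7) = 1/(472/7 + I*√57023)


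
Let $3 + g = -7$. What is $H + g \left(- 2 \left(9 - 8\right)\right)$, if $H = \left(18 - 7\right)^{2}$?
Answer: $141$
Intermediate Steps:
$g = -10$ ($g = -3 - 7 = -10$)
$H = 121$ ($H = 11^{2} = 121$)
$H + g \left(- 2 \left(9 - 8\right)\right) = 121 - 10 \left(- 2 \left(9 - 8\right)\right) = 121 - 10 \left(\left(-2\right) 1\right) = 121 - -20 = 121 + 20 = 141$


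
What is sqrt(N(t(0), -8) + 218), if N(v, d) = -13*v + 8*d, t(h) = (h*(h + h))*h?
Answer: sqrt(154) ≈ 12.410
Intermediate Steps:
t(h) = 2*h**3 (t(h) = (h*(2*h))*h = (2*h**2)*h = 2*h**3)
sqrt(N(t(0), -8) + 218) = sqrt((-26*0**3 + 8*(-8)) + 218) = sqrt((-26*0 - 64) + 218) = sqrt((-13*0 - 64) + 218) = sqrt((0 - 64) + 218) = sqrt(-64 + 218) = sqrt(154)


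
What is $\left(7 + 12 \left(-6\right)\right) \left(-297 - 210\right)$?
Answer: $32955$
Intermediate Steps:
$\left(7 + 12 \left(-6\right)\right) \left(-297 - 210\right) = \left(7 - 72\right) \left(-507\right) = \left(-65\right) \left(-507\right) = 32955$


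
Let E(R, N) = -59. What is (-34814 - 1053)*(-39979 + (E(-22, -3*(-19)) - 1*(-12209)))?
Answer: 998142743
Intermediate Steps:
(-34814 - 1053)*(-39979 + (E(-22, -3*(-19)) - 1*(-12209))) = (-34814 - 1053)*(-39979 + (-59 - 1*(-12209))) = -35867*(-39979 + (-59 + 12209)) = -35867*(-39979 + 12150) = -35867*(-27829) = 998142743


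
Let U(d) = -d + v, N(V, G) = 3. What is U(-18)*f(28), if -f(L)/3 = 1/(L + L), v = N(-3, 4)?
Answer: -9/8 ≈ -1.1250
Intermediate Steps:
v = 3
f(L) = -3/(2*L) (f(L) = -3/(L + L) = -3*1/(2*L) = -3/(2*L))
U(d) = 3 - d (U(d) = -d + 3 = 3 - d)
U(-18)*f(28) = (3 - 1*(-18))*(-3/2/28) = (3 + 18)*(-3/2*1/28) = 21*(-3/56) = -9/8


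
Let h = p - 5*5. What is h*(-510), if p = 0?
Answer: 12750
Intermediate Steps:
h = -25 (h = 0 - 5*5 = 0 - 25 = -25)
h*(-510) = -25*(-510) = 12750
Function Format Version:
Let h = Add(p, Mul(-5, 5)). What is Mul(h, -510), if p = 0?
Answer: 12750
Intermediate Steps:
h = -25 (h = Add(0, Mul(-5, 5)) = Add(0, -25) = -25)
Mul(h, -510) = Mul(-25, -510) = 12750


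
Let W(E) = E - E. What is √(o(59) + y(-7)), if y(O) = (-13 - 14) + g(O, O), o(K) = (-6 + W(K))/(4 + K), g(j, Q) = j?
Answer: 2*I*√3759/21 ≈ 5.8391*I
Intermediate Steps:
W(E) = 0
o(K) = -6/(4 + K) (o(K) = (-6 + 0)/(4 + K) = -6/(4 + K))
y(O) = -27 + O (y(O) = (-13 - 14) + O = -27 + O)
√(o(59) + y(-7)) = √(-6/(4 + 59) + (-27 - 7)) = √(-6/63 - 34) = √(-6*1/63 - 34) = √(-2/21 - 34) = √(-716/21) = 2*I*√3759/21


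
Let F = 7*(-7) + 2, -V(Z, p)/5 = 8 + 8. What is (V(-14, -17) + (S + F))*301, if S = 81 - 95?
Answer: -42441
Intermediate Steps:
V(Z, p) = -80 (V(Z, p) = -5*(8 + 8) = -5*16 = -80)
S = -14
F = -47 (F = -49 + 2 = -47)
(V(-14, -17) + (S + F))*301 = (-80 + (-14 - 47))*301 = (-80 - 61)*301 = -141*301 = -42441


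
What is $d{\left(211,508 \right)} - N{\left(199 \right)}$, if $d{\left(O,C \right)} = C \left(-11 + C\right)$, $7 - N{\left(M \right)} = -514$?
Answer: $251955$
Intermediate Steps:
$N{\left(M \right)} = 521$ ($N{\left(M \right)} = 7 - -514 = 7 + 514 = 521$)
$d{\left(211,508 \right)} - N{\left(199 \right)} = 508 \left(-11 + 508\right) - 521 = 508 \cdot 497 - 521 = 252476 - 521 = 251955$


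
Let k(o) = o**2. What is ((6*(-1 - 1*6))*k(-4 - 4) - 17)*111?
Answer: -300255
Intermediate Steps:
((6*(-1 - 1*6))*k(-4 - 4) - 17)*111 = ((6*(-1 - 1*6))*(-4 - 4)**2 - 17)*111 = ((6*(-1 - 6))*(-8)**2 - 17)*111 = ((6*(-7))*64 - 17)*111 = (-42*64 - 17)*111 = (-2688 - 17)*111 = -2705*111 = -300255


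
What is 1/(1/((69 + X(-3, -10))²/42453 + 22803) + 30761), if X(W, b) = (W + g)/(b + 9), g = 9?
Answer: 107562192/3308720592829 ≈ 3.2509e-5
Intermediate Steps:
X(W, b) = (9 + W)/(9 + b) (X(W, b) = (W + 9)/(b + 9) = (9 + W)/(9 + b))
1/(1/((69 + X(-3, -10))²/42453 + 22803) + 30761) = 1/(1/((69 + (9 - 3)/(9 - 10))²/42453 + 22803) + 30761) = 1/(1/((69 + 6/(-1))²*(1/42453) + 22803) + 30761) = 1/(1/((69 - 1*6)²*(1/42453) + 22803) + 30761) = 1/(1/((69 - 6)²*(1/42453) + 22803) + 30761) = 1/(1/(63²*(1/42453) + 22803) + 30761) = 1/(1/(3969*(1/42453) + 22803) + 30761) = 1/(1/(441/4717 + 22803) + 30761) = 1/(1/(107562192/4717) + 30761) = 1/(4717/107562192 + 30761) = 1/(3308720592829/107562192) = 107562192/3308720592829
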